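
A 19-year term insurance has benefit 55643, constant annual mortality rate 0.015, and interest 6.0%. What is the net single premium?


NSP = benefit * sum_{k=0}^{n-1} k_p_x * q * v^(k+1)
With constant q=0.015, v=0.943396
Sum = 0.150397
NSP = 55643 * 0.150397
= 8368.5467


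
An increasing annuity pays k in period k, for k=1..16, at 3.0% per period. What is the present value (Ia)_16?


(Ia)_n = sum_{k=1}^{n} k * v^k, v = 1/(1+i)
v = 0.970874
Sum computed term by term:
(Ia)_16 = 98.9088


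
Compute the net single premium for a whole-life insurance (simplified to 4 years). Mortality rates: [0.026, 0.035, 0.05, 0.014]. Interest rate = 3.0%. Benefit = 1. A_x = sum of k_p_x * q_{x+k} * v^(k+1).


v = 0.970874
Year 0: k_p_x=1.0, q=0.026, term=0.025243
Year 1: k_p_x=0.974, q=0.035, term=0.032133
Year 2: k_p_x=0.93991, q=0.05, term=0.043008
Year 3: k_p_x=0.892914, q=0.014, term=0.011107
A_x = 0.1115


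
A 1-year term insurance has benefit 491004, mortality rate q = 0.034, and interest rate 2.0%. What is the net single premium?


NSP = benefit * q * v
v = 1/(1+i) = 0.980392
NSP = 491004 * 0.034 * 0.980392
= 16366.8


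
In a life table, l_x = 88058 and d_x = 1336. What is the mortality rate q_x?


q_x = d_x / l_x
= 1336 / 88058
= 0.0152


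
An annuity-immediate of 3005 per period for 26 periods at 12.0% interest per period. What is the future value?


FV = PMT * ((1+i)^n - 1) / i
= 3005 * ((1.12)^26 - 1) / 0.12
= 3005 * (19.040072 - 1) / 0.12
= 451753.4731


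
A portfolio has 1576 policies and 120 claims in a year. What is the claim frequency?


frequency = claims / policies
= 120 / 1576
= 0.0761


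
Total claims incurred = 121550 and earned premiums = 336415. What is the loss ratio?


Loss ratio = claims / premiums
= 121550 / 336415
= 0.3613


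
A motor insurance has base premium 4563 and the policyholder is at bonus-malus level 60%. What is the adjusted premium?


adjusted = base * BM_level / 100
= 4563 * 60 / 100
= 4563 * 0.6
= 2737.8


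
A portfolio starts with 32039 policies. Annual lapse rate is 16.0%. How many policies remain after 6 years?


remaining = initial * (1 - lapse)^years
= 32039 * (1 - 0.16)^6
= 32039 * 0.351298
= 11255.2376


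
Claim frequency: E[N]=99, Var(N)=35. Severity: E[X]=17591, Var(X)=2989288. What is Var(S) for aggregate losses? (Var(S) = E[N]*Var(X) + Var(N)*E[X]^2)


Var(S) = E[N]*Var(X) + Var(N)*E[X]^2
= 99*2989288 + 35*17591^2
= 295939512 + 10830514835
= 1.1126e+10


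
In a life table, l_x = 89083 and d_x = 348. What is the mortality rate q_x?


q_x = d_x / l_x
= 348 / 89083
= 0.0039


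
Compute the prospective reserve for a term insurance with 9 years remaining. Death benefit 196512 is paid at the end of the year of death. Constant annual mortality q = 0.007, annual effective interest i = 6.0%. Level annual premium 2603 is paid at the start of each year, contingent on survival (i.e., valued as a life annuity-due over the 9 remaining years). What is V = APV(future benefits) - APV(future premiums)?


v = 1/(1+i) = 0.943396
APV(future benefits) per unit = sum_{k=0}^{8} k_p_x * q * v^(k+1) = 0.046426
APV(future benefits) = 196512 * 0.046426 = 9123.2818
Life annuity-due factor ä_{x:9} = sum_{k=0}^{8} k_p_x * v^k = 7.030235
APV(future premiums) = 2603 * 7.030235 = 18299.7016
V = 9123.2818 - 18299.7016
= -9176.4198


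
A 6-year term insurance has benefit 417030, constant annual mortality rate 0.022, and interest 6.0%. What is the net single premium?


NSP = benefit * sum_{k=0}^{n-1} k_p_x * q * v^(k+1)
With constant q=0.022, v=0.943396
Sum = 0.102789
NSP = 417030 * 0.102789
= 42866.2392


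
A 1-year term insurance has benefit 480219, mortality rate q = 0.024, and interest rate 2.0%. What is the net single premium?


NSP = benefit * q * v
v = 1/(1+i) = 0.980392
NSP = 480219 * 0.024 * 0.980392
= 11299.2706


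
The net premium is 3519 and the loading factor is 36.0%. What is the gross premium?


Gross = net * (1 + loading)
= 3519 * (1 + 0.36)
= 3519 * 1.36
= 4785.84


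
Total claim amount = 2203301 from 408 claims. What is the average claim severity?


severity = total / number
= 2203301 / 408
= 5400.2475


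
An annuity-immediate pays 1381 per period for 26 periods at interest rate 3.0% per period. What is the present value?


PV = PMT * (1 - (1+i)^(-n)) / i
= 1381 * (1 - (1+0.03)^(-26)) / 0.03
= 1381 * (1 - 0.463695) / 0.03
= 1381 * 17.876842
= 24687.9194


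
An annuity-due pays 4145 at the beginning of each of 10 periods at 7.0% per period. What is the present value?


PV_due = PMT * (1-(1+i)^(-n))/i * (1+i)
PV_immediate = 29112.7455
PV_due = 29112.7455 * 1.07
= 31150.6377


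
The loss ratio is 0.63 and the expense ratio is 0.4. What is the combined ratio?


Combined ratio = loss ratio + expense ratio
= 0.63 + 0.4
= 1.03


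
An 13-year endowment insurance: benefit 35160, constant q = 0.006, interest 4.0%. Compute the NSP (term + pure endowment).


Term component = 2039.0698
Pure endowment = 13_p_x * v^13 * benefit = 0.924747 * 0.600574 * 35160 = 19527.1316
NSP = 21566.2014


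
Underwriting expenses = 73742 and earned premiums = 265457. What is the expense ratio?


Expense ratio = expenses / premiums
= 73742 / 265457
= 0.2778


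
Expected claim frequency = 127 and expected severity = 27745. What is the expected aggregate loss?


E[S] = E[N] * E[X]
= 127 * 27745
= 3.5236e+06


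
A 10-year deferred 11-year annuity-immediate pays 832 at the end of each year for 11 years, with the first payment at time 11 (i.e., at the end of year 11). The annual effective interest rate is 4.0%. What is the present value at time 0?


PV at time 10 of the 11-year annuity-immediate:
a_n = 832 * (1-(1+0.04)^(-11))/0.04 = 7288.7166
Discount back 10 years to time 0:
PV = 7288.7166 * (1+0.04)^(-10)
= 7288.7166 * 0.675564
= 4923.9958


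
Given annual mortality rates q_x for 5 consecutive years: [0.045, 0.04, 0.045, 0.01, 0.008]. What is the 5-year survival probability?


p_k = 1 - q_k for each year
Survival = product of (1 - q_k)
= 0.955 * 0.96 * 0.955 * 0.99 * 0.992
= 0.8599


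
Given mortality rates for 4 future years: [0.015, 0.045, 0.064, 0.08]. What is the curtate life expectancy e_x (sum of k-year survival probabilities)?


e_x = sum_{k=1}^{n} k_p_x
k_p_x values:
  1_p_x = 0.985
  2_p_x = 0.940675
  3_p_x = 0.880472
  4_p_x = 0.810034
e_x = 3.6162


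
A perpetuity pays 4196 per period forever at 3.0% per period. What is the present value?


PV = PMT / i
= 4196 / 0.03
= 139866.6667


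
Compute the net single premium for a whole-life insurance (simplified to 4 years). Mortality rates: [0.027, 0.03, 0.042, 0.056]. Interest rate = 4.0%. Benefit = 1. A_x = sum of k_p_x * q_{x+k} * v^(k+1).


v = 0.961538
Year 0: k_p_x=1.0, q=0.027, term=0.025962
Year 1: k_p_x=0.973, q=0.03, term=0.026988
Year 2: k_p_x=0.94381, q=0.042, term=0.03524
Year 3: k_p_x=0.90417, q=0.056, term=0.043282
A_x = 0.1315


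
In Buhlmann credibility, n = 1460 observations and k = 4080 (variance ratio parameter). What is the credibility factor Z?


Z = n / (n + k)
= 1460 / (1460 + 4080)
= 1460 / 5540
= 0.2635


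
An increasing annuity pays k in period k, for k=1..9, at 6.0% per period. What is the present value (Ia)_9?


(Ia)_n = sum_{k=1}^{n} k * v^k, v = 1/(1+i)
v = 0.943396
Sum computed term by term:
(Ia)_9 = 31.3785


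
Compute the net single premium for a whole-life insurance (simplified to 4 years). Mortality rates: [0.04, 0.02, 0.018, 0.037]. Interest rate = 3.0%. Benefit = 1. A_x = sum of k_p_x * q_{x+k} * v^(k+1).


v = 0.970874
Year 0: k_p_x=1.0, q=0.04, term=0.038835
Year 1: k_p_x=0.96, q=0.02, term=0.018098
Year 2: k_p_x=0.9408, q=0.018, term=0.015497
Year 3: k_p_x=0.923866, q=0.037, term=0.030371
A_x = 0.1028


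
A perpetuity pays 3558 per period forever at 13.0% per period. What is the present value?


PV = PMT / i
= 3558 / 0.13
= 27369.2308


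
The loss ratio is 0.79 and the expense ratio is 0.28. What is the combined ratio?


Combined ratio = loss ratio + expense ratio
= 0.79 + 0.28
= 1.07


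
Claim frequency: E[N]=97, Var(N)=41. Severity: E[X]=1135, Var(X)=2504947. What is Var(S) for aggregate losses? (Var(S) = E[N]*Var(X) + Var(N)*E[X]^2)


Var(S) = E[N]*Var(X) + Var(N)*E[X]^2
= 97*2504947 + 41*1135^2
= 242979859 + 52817225
= 2.9580e+08


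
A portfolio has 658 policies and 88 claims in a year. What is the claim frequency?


frequency = claims / policies
= 88 / 658
= 0.1337


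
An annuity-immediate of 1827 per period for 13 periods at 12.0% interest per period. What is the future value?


FV = PMT * ((1+i)^n - 1) / i
= 1827 * ((1.12)^13 - 1) / 0.12
= 1827 * (4.363493 - 1) / 0.12
= 51209.1826


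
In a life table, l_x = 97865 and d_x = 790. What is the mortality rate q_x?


q_x = d_x / l_x
= 790 / 97865
= 0.0081


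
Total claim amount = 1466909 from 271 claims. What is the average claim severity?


severity = total / number
= 1466909 / 271
= 5412.9483


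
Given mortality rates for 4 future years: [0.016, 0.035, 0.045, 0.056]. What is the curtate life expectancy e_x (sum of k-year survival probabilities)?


e_x = sum_{k=1}^{n} k_p_x
k_p_x values:
  1_p_x = 0.984
  2_p_x = 0.94956
  3_p_x = 0.90683
  4_p_x = 0.856047
e_x = 3.6964


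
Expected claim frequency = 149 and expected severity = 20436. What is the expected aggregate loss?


E[S] = E[N] * E[X]
= 149 * 20436
= 3.0450e+06


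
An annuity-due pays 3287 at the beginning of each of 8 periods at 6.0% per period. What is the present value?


PV_due = PMT * (1-(1+i)^(-n))/i * (1+i)
PV_immediate = 20411.5923
PV_due = 20411.5923 * 1.06
= 21636.2878


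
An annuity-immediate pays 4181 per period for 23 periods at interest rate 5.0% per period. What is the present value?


PV = PMT * (1 - (1+i)^(-n)) / i
= 4181 * (1 - (1+0.05)^(-23)) / 0.05
= 4181 * (1 - 0.325571) / 0.05
= 4181 * 13.488574
= 56395.7274


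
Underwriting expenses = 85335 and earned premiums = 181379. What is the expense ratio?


Expense ratio = expenses / premiums
= 85335 / 181379
= 0.4705


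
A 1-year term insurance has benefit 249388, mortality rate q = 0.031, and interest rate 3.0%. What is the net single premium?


NSP = benefit * q * v
v = 1/(1+i) = 0.970874
NSP = 249388 * 0.031 * 0.970874
= 7505.8524


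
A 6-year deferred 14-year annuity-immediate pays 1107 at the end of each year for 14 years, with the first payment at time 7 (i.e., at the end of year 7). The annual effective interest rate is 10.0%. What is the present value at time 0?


PV at time 6 of the 14-year annuity-immediate:
a_n = 1107 * (1-(1+0.1)^(-14))/0.1 = 8154.923
Discount back 6 years to time 0:
PV = 8154.923 * (1+0.1)^(-6)
= 8154.923 * 0.564474
= 4603.2414


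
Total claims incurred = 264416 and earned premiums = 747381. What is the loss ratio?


Loss ratio = claims / premiums
= 264416 / 747381
= 0.3538


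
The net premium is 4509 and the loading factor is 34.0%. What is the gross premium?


Gross = net * (1 + loading)
= 4509 * (1 + 0.34)
= 4509 * 1.34
= 6042.06


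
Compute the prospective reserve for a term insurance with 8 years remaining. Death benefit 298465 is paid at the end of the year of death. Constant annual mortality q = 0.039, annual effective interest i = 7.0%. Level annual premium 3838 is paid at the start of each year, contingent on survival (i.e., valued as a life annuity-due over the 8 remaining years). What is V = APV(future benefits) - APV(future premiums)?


v = 1/(1+i) = 0.934579
APV(future benefits) per unit = sum_{k=0}^{7} k_p_x * q * v^(k+1) = 0.206318
APV(future benefits) = 298465 * 0.206318 = 61578.7832
Life annuity-due factor ä_{x:8} = sum_{k=0}^{7} k_p_x * v^k = 5.660527
APV(future premiums) = 3838 * 5.660527 = 21725.1025
V = 61578.7832 - 21725.1025
= 39853.6807


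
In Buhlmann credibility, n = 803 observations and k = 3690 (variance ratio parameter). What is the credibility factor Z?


Z = n / (n + k)
= 803 / (803 + 3690)
= 803 / 4493
= 0.1787


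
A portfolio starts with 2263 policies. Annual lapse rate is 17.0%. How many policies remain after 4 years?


remaining = initial * (1 - lapse)^years
= 2263 * (1 - 0.17)^4
= 2263 * 0.474583
= 1073.9818


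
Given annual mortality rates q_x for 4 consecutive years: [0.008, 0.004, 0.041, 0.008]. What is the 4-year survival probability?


p_k = 1 - q_k for each year
Survival = product of (1 - q_k)
= 0.992 * 0.996 * 0.959 * 0.992
= 0.9399


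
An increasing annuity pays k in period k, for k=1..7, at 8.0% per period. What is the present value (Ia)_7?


(Ia)_n = sum_{k=1}^{n} k * v^k, v = 1/(1+i)
v = 0.925926
Sum computed term by term:
(Ia)_7 = 19.2306


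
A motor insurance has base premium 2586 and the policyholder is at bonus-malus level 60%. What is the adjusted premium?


adjusted = base * BM_level / 100
= 2586 * 60 / 100
= 2586 * 0.6
= 1551.6


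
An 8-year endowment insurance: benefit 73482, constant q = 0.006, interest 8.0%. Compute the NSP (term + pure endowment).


Term component = 2487.0713
Pure endowment = 8_p_x * v^8 * benefit = 0.952996 * 0.540269 * 73482 = 37833.9773
NSP = 40321.0487


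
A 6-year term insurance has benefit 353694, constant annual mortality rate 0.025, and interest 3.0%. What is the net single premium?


NSP = benefit * sum_{k=0}^{n-1} k_p_x * q * v^(k+1)
With constant q=0.025, v=0.970874
Sum = 0.12752
NSP = 353694 * 0.12752
= 45103.0303


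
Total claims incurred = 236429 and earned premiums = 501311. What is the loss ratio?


Loss ratio = claims / premiums
= 236429 / 501311
= 0.4716


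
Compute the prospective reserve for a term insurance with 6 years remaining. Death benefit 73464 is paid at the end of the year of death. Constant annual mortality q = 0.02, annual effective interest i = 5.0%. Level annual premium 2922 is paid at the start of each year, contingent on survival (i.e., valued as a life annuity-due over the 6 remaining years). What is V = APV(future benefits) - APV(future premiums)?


v = 1/(1+i) = 0.952381
APV(future benefits) per unit = sum_{k=0}^{5} k_p_x * q * v^(k+1) = 0.096849
APV(future benefits) = 73464 * 0.096849 = 7114.8997
Life annuity-due factor ä_{x:6} = sum_{k=0}^{5} k_p_x * v^k = 5.084562
APV(future premiums) = 2922 * 5.084562 = 14857.0891
V = 7114.8997 - 14857.0891
= -7742.1894


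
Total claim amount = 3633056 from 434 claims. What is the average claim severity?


severity = total / number
= 3633056 / 434
= 8371.0968


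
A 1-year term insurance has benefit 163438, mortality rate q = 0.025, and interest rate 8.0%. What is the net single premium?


NSP = benefit * q * v
v = 1/(1+i) = 0.925926
NSP = 163438 * 0.025 * 0.925926
= 3783.287


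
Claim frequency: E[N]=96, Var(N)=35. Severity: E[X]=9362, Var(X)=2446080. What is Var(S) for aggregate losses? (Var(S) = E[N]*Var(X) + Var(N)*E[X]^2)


Var(S) = E[N]*Var(X) + Var(N)*E[X]^2
= 96*2446080 + 35*9362^2
= 234823680 + 3067646540
= 3.3025e+09


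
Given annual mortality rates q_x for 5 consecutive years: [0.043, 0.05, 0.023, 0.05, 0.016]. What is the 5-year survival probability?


p_k = 1 - q_k for each year
Survival = product of (1 - q_k)
= 0.957 * 0.95 * 0.977 * 0.95 * 0.984
= 0.8303


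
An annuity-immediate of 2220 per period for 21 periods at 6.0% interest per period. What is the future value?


FV = PMT * ((1+i)^n - 1) / i
= 2220 * ((1.06)^21 - 1) / 0.06
= 2220 * (3.399564 - 1) / 0.06
= 88783.8532


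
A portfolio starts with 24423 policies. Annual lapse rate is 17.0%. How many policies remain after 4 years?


remaining = initial * (1 - lapse)^years
= 24423 * (1 - 0.17)^4
= 24423 * 0.474583
= 11590.7457


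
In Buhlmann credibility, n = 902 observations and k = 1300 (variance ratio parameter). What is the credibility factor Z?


Z = n / (n + k)
= 902 / (902 + 1300)
= 902 / 2202
= 0.4096


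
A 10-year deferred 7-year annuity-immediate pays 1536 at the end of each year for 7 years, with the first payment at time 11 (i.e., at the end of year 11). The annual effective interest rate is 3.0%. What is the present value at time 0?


PV at time 10 of the 7-year annuity-immediate:
a_n = 1536 * (1-(1+0.03)^(-7))/0.03 = 9569.7146
Discount back 10 years to time 0:
PV = 9569.7146 * (1+0.03)^(-10)
= 9569.7146 * 0.744094
= 7120.7664


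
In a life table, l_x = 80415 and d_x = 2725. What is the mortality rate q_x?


q_x = d_x / l_x
= 2725 / 80415
= 0.0339


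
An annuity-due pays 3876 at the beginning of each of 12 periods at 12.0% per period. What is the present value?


PV_due = PMT * (1-(1+i)^(-n))/i * (1+i)
PV_immediate = 24009.3945
PV_due = 24009.3945 * 1.12
= 26890.5218


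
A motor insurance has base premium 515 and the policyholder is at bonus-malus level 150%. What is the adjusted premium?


adjusted = base * BM_level / 100
= 515 * 150 / 100
= 515 * 1.5
= 772.5


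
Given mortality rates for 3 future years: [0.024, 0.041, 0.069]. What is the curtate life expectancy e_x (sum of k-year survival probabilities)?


e_x = sum_{k=1}^{n} k_p_x
k_p_x values:
  1_p_x = 0.976
  2_p_x = 0.935984
  3_p_x = 0.871401
e_x = 2.7834


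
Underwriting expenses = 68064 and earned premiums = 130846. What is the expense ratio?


Expense ratio = expenses / premiums
= 68064 / 130846
= 0.5202


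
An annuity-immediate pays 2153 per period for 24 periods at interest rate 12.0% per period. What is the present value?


PV = PMT * (1 - (1+i)^(-n)) / i
= 2153 * (1 - (1+0.12)^(-24)) / 0.12
= 2153 * (1 - 0.065882) / 0.12
= 2153 * 7.784316
= 16759.6319


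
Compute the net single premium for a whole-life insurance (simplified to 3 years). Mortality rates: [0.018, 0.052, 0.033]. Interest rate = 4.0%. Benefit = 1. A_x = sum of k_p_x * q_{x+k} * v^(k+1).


v = 0.961538
Year 0: k_p_x=1.0, q=0.018, term=0.017308
Year 1: k_p_x=0.982, q=0.052, term=0.047212
Year 2: k_p_x=0.930936, q=0.033, term=0.027311
A_x = 0.0918


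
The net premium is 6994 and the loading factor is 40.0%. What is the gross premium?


Gross = net * (1 + loading)
= 6994 * (1 + 0.4)
= 6994 * 1.4
= 9791.6


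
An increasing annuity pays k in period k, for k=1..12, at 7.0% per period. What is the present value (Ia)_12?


(Ia)_n = sum_{k=1}^{n} k * v^k, v = 1/(1+i)
v = 0.934579
Sum computed term by term:
(Ia)_12 = 45.2933


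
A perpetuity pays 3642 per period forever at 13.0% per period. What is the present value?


PV = PMT / i
= 3642 / 0.13
= 28015.3846


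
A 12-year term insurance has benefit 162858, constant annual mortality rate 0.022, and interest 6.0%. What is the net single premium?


NSP = benefit * sum_{k=0}^{n-1} k_p_x * q * v^(k+1)
With constant q=0.022, v=0.943396
Sum = 0.166198
NSP = 162858 * 0.166198
= 27066.6135


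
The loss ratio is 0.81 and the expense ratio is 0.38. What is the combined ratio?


Combined ratio = loss ratio + expense ratio
= 0.81 + 0.38
= 1.19


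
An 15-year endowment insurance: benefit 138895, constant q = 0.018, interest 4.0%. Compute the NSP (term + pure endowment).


Term component = 24878.8418
Pure endowment = 15_p_x * v^15 * benefit = 0.761504 * 0.555265 * 138895 = 58729.8429
NSP = 83608.6848


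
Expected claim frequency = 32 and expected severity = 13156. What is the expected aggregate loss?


E[S] = E[N] * E[X]
= 32 * 13156
= 420992


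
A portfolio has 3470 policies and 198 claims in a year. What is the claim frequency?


frequency = claims / policies
= 198 / 3470
= 0.0571


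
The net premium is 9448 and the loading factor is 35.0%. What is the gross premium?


Gross = net * (1 + loading)
= 9448 * (1 + 0.35)
= 9448 * 1.35
= 12754.8


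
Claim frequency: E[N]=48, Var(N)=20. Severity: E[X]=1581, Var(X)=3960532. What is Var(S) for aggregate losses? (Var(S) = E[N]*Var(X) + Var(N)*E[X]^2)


Var(S) = E[N]*Var(X) + Var(N)*E[X]^2
= 48*3960532 + 20*1581^2
= 190105536 + 49991220
= 2.4010e+08


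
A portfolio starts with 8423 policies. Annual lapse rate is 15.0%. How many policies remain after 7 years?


remaining = initial * (1 - lapse)^years
= 8423 * (1 - 0.15)^7
= 8423 * 0.320577
= 2700.2208


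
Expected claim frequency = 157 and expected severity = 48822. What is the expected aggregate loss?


E[S] = E[N] * E[X]
= 157 * 48822
= 7.6651e+06


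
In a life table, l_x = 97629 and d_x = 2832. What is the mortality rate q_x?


q_x = d_x / l_x
= 2832 / 97629
= 0.029


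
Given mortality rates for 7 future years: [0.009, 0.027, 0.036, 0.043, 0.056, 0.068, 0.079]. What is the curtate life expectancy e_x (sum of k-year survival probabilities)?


e_x = sum_{k=1}^{n} k_p_x
k_p_x values:
  1_p_x = 0.991
  2_p_x = 0.964243
  3_p_x = 0.92953
  4_p_x = 0.88956
  5_p_x = 0.839745
  6_p_x = 0.782642
  7_p_x = 0.720814
e_x = 6.1175


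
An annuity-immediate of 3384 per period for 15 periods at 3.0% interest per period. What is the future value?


FV = PMT * ((1+i)^n - 1) / i
= 3384 * ((1.03)^15 - 1) / 0.03
= 3384 * (1.557967 - 1) / 0.03
= 62938.7246


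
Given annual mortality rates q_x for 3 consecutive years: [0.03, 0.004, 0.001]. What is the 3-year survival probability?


p_k = 1 - q_k for each year
Survival = product of (1 - q_k)
= 0.97 * 0.996 * 0.999
= 0.9652


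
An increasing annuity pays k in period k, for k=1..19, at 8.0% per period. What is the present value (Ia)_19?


(Ia)_n = sum_{k=1}^{n} k * v^k, v = 1/(1+i)
v = 0.925926
Sum computed term by term:
(Ia)_19 = 74.617


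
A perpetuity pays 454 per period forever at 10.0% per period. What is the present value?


PV = PMT / i
= 454 / 0.1
= 4540.0


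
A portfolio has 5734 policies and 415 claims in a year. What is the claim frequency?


frequency = claims / policies
= 415 / 5734
= 0.0724


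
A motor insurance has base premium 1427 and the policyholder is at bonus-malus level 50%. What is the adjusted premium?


adjusted = base * BM_level / 100
= 1427 * 50 / 100
= 1427 * 0.5
= 713.5


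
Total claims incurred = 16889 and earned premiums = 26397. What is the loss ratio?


Loss ratio = claims / premiums
= 16889 / 26397
= 0.6398


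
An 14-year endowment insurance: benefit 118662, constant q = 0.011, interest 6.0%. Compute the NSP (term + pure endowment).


Term component = 11419.4003
Pure endowment = 14_p_x * v^14 * benefit = 0.856541 * 0.442301 * 118662 = 44954.9618
NSP = 56374.3621


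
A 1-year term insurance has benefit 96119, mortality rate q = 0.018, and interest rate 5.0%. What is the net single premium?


NSP = benefit * q * v
v = 1/(1+i) = 0.952381
NSP = 96119 * 0.018 * 0.952381
= 1647.7543


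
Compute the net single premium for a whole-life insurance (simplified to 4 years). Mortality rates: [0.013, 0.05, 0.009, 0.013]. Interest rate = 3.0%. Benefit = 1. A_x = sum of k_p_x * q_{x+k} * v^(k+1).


v = 0.970874
Year 0: k_p_x=1.0, q=0.013, term=0.012621
Year 1: k_p_x=0.987, q=0.05, term=0.046517
Year 2: k_p_x=0.93765, q=0.009, term=0.007723
Year 3: k_p_x=0.929211, q=0.013, term=0.010733
A_x = 0.0776


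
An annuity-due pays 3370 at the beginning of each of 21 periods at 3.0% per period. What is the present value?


PV_due = PMT * (1-(1+i)^(-n))/i * (1+i)
PV_immediate = 51948.6313
PV_due = 51948.6313 * 1.03
= 53507.0903


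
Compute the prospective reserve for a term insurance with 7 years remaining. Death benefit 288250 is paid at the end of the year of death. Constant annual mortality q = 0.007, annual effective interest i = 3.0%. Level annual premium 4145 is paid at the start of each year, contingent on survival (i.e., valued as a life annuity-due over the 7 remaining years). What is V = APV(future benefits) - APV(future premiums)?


v = 1/(1+i) = 0.970874
APV(future benefits) per unit = sum_{k=0}^{6} k_p_x * q * v^(k+1) = 0.042742
APV(future benefits) = 288250 * 0.042742 = 12320.4357
Life annuity-due factor ä_{x:7} = sum_{k=0}^{6} k_p_x * v^k = 6.289208
APV(future premiums) = 4145 * 6.289208 = 26068.7659
V = 12320.4357 - 26068.7659
= -13748.3301


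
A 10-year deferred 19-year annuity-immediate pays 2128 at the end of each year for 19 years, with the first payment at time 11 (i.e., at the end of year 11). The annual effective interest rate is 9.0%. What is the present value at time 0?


PV at time 10 of the 19-year annuity-immediate:
a_n = 2128 * (1-(1+0.09)^(-19))/0.09 = 19045.8443
Discount back 10 years to time 0:
PV = 19045.8443 * (1+0.09)^(-10)
= 19045.8443 * 0.422411
= 8045.1704


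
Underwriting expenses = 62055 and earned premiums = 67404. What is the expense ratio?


Expense ratio = expenses / premiums
= 62055 / 67404
= 0.9206


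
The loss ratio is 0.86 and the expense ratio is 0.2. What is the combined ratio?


Combined ratio = loss ratio + expense ratio
= 0.86 + 0.2
= 1.06


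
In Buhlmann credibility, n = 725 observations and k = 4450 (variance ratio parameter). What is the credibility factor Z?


Z = n / (n + k)
= 725 / (725 + 4450)
= 725 / 5175
= 0.1401


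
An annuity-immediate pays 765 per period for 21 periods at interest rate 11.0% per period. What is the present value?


PV = PMT * (1 - (1+i)^(-n)) / i
= 765 * (1 - (1+0.11)^(-21)) / 0.11
= 765 * (1 - 0.111742) / 0.11
= 765 * 8.07507
= 6177.4288


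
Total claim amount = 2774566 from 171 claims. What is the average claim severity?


severity = total / number
= 2774566 / 171
= 16225.5322


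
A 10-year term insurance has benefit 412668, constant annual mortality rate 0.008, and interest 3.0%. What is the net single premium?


NSP = benefit * sum_{k=0}^{n-1} k_p_x * q * v^(k+1)
With constant q=0.008, v=0.970874
Sum = 0.065965
NSP = 412668 * 0.065965
= 27221.8133


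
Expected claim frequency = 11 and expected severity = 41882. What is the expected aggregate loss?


E[S] = E[N] * E[X]
= 11 * 41882
= 460702


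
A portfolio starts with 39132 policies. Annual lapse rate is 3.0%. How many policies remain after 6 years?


remaining = initial * (1 - lapse)^years
= 39132 * (1 - 0.03)^6
= 39132 * 0.832972
= 32595.8605


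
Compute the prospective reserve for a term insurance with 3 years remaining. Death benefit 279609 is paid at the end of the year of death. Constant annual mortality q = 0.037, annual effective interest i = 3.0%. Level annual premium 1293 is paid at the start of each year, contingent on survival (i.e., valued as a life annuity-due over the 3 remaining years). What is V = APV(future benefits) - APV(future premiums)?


v = 1/(1+i) = 0.970874
APV(future benefits) per unit = sum_{k=0}^{2} k_p_x * q * v^(k+1) = 0.100909
APV(future benefits) = 279609 * 0.100909 = 28215.0375
Life annuity-due factor ä_{x:3} = sum_{k=0}^{2} k_p_x * v^k = 2.809086
APV(future premiums) = 1293 * 2.809086 = 3632.1478
V = 28215.0375 - 3632.1478
= 24582.8897


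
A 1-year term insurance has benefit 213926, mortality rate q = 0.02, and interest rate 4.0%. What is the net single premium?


NSP = benefit * q * v
v = 1/(1+i) = 0.961538
NSP = 213926 * 0.02 * 0.961538
= 4113.9615


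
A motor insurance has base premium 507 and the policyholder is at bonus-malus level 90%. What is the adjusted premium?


adjusted = base * BM_level / 100
= 507 * 90 / 100
= 507 * 0.9
= 456.3


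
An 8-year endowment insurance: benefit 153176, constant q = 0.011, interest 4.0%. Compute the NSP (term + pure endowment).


Term component = 10941.7985
Pure endowment = 8_p_x * v^8 * benefit = 0.915314 * 0.73069 * 153176 = 102445.8435
NSP = 113387.642


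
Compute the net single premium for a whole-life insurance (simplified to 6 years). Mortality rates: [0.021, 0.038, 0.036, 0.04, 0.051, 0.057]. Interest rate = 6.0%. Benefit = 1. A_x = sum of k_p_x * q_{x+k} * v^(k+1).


v = 0.943396
Year 0: k_p_x=1.0, q=0.021, term=0.019811
Year 1: k_p_x=0.979, q=0.038, term=0.03311
Year 2: k_p_x=0.941798, q=0.036, term=0.028467
Year 3: k_p_x=0.907893, q=0.04, term=0.028765
Year 4: k_p_x=0.871578, q=0.051, term=0.033216
Year 5: k_p_x=0.827127, q=0.057, term=0.033236
A_x = 0.1766


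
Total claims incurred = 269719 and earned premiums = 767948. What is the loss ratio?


Loss ratio = claims / premiums
= 269719 / 767948
= 0.3512


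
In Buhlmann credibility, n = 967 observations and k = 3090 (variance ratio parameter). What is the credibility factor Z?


Z = n / (n + k)
= 967 / (967 + 3090)
= 967 / 4057
= 0.2384


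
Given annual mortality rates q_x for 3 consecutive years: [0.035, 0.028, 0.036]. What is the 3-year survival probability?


p_k = 1 - q_k for each year
Survival = product of (1 - q_k)
= 0.965 * 0.972 * 0.964
= 0.9042


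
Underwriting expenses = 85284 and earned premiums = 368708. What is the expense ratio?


Expense ratio = expenses / premiums
= 85284 / 368708
= 0.2313


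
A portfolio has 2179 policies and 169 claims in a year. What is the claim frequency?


frequency = claims / policies
= 169 / 2179
= 0.0776


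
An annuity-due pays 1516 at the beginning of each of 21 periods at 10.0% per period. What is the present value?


PV_due = PMT * (1-(1+i)^(-n))/i * (1+i)
PV_immediate = 13111.4205
PV_due = 13111.4205 * 1.1
= 14422.5626


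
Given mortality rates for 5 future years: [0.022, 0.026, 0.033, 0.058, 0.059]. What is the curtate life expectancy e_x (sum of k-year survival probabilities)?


e_x = sum_{k=1}^{n} k_p_x
k_p_x values:
  1_p_x = 0.978
  2_p_x = 0.952572
  3_p_x = 0.921137
  4_p_x = 0.867711
  5_p_x = 0.816516
e_x = 4.5359


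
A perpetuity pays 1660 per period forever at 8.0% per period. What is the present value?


PV = PMT / i
= 1660 / 0.08
= 20750.0


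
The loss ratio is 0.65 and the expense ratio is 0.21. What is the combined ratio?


Combined ratio = loss ratio + expense ratio
= 0.65 + 0.21
= 0.86


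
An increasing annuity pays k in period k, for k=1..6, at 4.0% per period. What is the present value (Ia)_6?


(Ia)_n = sum_{k=1}^{n} k * v^k, v = 1/(1+i)
v = 0.961538
Sum computed term by term:
(Ia)_6 = 17.7484


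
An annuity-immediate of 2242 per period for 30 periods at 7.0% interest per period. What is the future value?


FV = PMT * ((1+i)^n - 1) / i
= 2242 * ((1.07)^30 - 1) / 0.07
= 2242 * (7.612255 - 1) / 0.07
= 211781.0829


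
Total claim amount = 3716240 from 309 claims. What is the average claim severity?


severity = total / number
= 3716240 / 309
= 12026.6667


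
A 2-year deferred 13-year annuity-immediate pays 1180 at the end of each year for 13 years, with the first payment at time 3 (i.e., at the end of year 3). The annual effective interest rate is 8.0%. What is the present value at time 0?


PV at time 2 of the 13-year annuity-immediate:
a_n = 1180 * (1-(1+0.08)^(-13))/0.08 = 9326.4556
Discount back 2 years to time 0:
PV = 9326.4556 * (1+0.08)^(-2)
= 9326.4556 * 0.857339
= 7995.9325


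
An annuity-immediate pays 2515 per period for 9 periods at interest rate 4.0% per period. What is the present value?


PV = PMT * (1 - (1+i)^(-n)) / i
= 2515 * (1 - (1+0.04)^(-9)) / 0.04
= 2515 * (1 - 0.702587) / 0.04
= 2515 * 7.435332
= 18699.859


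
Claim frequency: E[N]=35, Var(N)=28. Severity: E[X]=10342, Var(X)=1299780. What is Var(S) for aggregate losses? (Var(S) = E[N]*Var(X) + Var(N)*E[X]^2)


Var(S) = E[N]*Var(X) + Var(N)*E[X]^2
= 35*1299780 + 28*10342^2
= 45492300 + 2994794992
= 3.0403e+09


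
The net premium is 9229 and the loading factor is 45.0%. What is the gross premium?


Gross = net * (1 + loading)
= 9229 * (1 + 0.45)
= 9229 * 1.45
= 13382.05


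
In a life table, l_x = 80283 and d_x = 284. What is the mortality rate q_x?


q_x = d_x / l_x
= 284 / 80283
= 0.0035


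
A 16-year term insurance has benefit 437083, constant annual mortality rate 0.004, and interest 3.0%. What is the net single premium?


NSP = benefit * sum_{k=0}^{n-1} k_p_x * q * v^(k+1)
With constant q=0.004, v=0.970874
Sum = 0.048887
NSP = 437083 * 0.048887
= 21367.7698


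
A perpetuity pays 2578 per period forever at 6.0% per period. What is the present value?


PV = PMT / i
= 2578 / 0.06
= 42966.6667


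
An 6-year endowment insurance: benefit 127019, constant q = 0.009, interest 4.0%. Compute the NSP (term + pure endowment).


Term component = 5865.4861
Pure endowment = 6_p_x * v^6 * benefit = 0.947201 * 0.790315 * 127019 = 95084.6868
NSP = 100950.1729


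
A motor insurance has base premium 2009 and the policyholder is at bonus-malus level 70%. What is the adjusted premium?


adjusted = base * BM_level / 100
= 2009 * 70 / 100
= 2009 * 0.7
= 1406.3


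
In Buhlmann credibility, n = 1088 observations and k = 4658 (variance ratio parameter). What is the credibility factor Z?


Z = n / (n + k)
= 1088 / (1088 + 4658)
= 1088 / 5746
= 0.1893


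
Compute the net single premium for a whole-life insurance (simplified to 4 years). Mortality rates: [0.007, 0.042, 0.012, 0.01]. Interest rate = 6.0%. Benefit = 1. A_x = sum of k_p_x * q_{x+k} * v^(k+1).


v = 0.943396
Year 0: k_p_x=1.0, q=0.007, term=0.006604
Year 1: k_p_x=0.993, q=0.042, term=0.037118
Year 2: k_p_x=0.951294, q=0.012, term=0.009585
Year 3: k_p_x=0.939878, q=0.01, term=0.007445
A_x = 0.0608


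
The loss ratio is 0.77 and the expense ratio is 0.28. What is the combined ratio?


Combined ratio = loss ratio + expense ratio
= 0.77 + 0.28
= 1.05


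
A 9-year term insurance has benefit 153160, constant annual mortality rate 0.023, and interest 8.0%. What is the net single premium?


NSP = benefit * sum_{k=0}^{n-1} k_p_x * q * v^(k+1)
With constant q=0.023, v=0.925926
Sum = 0.132701
NSP = 153160 * 0.132701
= 20324.4907


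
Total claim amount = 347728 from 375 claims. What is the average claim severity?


severity = total / number
= 347728 / 375
= 927.2747


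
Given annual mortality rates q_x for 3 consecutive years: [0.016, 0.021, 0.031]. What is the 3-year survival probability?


p_k = 1 - q_k for each year
Survival = product of (1 - q_k)
= 0.984 * 0.979 * 0.969
= 0.9335


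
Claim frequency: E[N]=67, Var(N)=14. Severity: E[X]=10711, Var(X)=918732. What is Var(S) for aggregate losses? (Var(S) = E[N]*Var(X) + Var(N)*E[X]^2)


Var(S) = E[N]*Var(X) + Var(N)*E[X]^2
= 67*918732 + 14*10711^2
= 61555044 + 1606157294
= 1.6677e+09


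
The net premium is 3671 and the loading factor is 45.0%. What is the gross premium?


Gross = net * (1 + loading)
= 3671 * (1 + 0.45)
= 3671 * 1.45
= 5322.95


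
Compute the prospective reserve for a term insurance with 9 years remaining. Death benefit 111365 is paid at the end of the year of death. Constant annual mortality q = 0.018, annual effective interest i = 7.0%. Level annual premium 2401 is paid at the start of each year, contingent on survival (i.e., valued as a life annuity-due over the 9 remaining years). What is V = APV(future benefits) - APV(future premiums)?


v = 1/(1+i) = 0.934579
APV(future benefits) per unit = sum_{k=0}^{8} k_p_x * q * v^(k+1) = 0.110066
APV(future benefits) = 111365 * 0.110066 = 12257.4554
Life annuity-due factor ä_{x:9} = sum_{k=0}^{8} k_p_x * v^k = 6.542788
APV(future premiums) = 2401 * 6.542788 = 15709.2348
V = 12257.4554 - 15709.2348
= -3451.7795


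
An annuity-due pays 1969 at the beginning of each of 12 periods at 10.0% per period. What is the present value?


PV_due = PMT * (1-(1+i)^(-n))/i * (1+i)
PV_immediate = 13416.1592
PV_due = 13416.1592 * 1.1
= 14757.7751


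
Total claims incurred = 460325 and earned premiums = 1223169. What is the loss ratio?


Loss ratio = claims / premiums
= 460325 / 1223169
= 0.3763


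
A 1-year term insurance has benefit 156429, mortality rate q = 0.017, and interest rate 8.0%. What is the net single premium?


NSP = benefit * q * v
v = 1/(1+i) = 0.925926
NSP = 156429 * 0.017 * 0.925926
= 2462.3083


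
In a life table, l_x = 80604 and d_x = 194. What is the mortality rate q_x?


q_x = d_x / l_x
= 194 / 80604
= 0.0024


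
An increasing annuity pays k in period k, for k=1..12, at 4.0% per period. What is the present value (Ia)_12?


(Ia)_n = sum_{k=1}^{n} k * v^k, v = 1/(1+i)
v = 0.961538
Sum computed term by term:
(Ia)_12 = 56.6328


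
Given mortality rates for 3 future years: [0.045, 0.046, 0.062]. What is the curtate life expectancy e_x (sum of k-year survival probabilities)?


e_x = sum_{k=1}^{n} k_p_x
k_p_x values:
  1_p_x = 0.955
  2_p_x = 0.91107
  3_p_x = 0.854584
e_x = 2.7207


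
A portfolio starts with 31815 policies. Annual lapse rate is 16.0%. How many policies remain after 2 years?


remaining = initial * (1 - lapse)^years
= 31815 * (1 - 0.16)^2
= 31815 * 0.7056
= 22448.664


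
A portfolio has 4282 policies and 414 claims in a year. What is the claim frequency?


frequency = claims / policies
= 414 / 4282
= 0.0967


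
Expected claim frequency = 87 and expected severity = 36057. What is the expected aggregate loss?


E[S] = E[N] * E[X]
= 87 * 36057
= 3.1370e+06


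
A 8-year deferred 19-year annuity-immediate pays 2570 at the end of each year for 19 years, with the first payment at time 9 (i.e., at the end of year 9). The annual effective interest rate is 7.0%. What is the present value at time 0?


PV at time 8 of the 19-year annuity-immediate:
a_n = 2570 * (1-(1+0.07)^(-19))/0.07 = 26562.4798
Discount back 8 years to time 0:
PV = 26562.4798 * (1+0.07)^(-8)
= 26562.4798 * 0.582009
= 15459.6051


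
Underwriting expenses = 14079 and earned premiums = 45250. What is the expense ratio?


Expense ratio = expenses / premiums
= 14079 / 45250
= 0.3111


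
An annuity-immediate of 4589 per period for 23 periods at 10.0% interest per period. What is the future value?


FV = PMT * ((1+i)^n - 1) / i
= 4589 * ((1.1)^23 - 1) / 0.1
= 4589 * (8.954302 - 1) / 0.1
= 365022.9386


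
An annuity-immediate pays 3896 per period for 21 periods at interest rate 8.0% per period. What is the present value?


PV = PMT * (1 - (1+i)^(-n)) / i
= 3896 * (1 - (1+0.08)^(-21)) / 0.08
= 3896 * (1 - 0.198656) / 0.08
= 3896 * 10.016803
= 39025.4651


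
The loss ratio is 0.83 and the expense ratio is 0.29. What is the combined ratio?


Combined ratio = loss ratio + expense ratio
= 0.83 + 0.29
= 1.12


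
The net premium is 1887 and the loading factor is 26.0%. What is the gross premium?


Gross = net * (1 + loading)
= 1887 * (1 + 0.26)
= 1887 * 1.26
= 2377.62


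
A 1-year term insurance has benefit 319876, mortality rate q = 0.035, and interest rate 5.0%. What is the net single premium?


NSP = benefit * q * v
v = 1/(1+i) = 0.952381
NSP = 319876 * 0.035 * 0.952381
= 10662.5333


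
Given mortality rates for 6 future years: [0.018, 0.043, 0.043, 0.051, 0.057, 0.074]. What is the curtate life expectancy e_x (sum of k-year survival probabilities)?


e_x = sum_{k=1}^{n} k_p_x
k_p_x values:
  1_p_x = 0.982
  2_p_x = 0.939774
  3_p_x = 0.899364
  4_p_x = 0.853496
  5_p_x = 0.804847
  6_p_x = 0.745288
e_x = 5.2248


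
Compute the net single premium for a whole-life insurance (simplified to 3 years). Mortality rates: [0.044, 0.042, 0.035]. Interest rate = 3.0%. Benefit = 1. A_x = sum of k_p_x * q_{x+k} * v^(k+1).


v = 0.970874
Year 0: k_p_x=1.0, q=0.044, term=0.042718
Year 1: k_p_x=0.956, q=0.042, term=0.037847
Year 2: k_p_x=0.915848, q=0.035, term=0.029335
A_x = 0.1099


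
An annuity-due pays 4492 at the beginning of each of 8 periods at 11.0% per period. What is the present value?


PV_due = PMT * (1-(1+i)^(-n))/i * (1+i)
PV_immediate = 23116.3834
PV_due = 23116.3834 * 1.11
= 25659.1856


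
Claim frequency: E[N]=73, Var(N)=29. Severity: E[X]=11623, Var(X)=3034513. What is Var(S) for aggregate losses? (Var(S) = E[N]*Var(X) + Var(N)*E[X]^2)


Var(S) = E[N]*Var(X) + Var(N)*E[X]^2
= 73*3034513 + 29*11623^2
= 221519449 + 3917729741
= 4.1392e+09


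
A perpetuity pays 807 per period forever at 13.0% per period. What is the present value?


PV = PMT / i
= 807 / 0.13
= 6207.6923
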